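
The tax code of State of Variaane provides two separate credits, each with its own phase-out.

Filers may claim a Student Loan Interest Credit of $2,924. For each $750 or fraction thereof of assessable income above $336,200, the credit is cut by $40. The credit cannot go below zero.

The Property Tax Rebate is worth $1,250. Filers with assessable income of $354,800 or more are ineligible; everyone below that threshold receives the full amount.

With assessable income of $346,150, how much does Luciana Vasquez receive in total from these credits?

$3,614

Student Loan Interest Credit: income exceeds $336,200 by $9,950, which is 14 full-or-partial $750 increments; reduction = 14 × $40 = $560, leaving $2,364.
Property Tax Rebate: $346,150 is below the $354,800 cutoff, so the full $1,250 applies.
Total: $2,364 + $1,250 = $3,614.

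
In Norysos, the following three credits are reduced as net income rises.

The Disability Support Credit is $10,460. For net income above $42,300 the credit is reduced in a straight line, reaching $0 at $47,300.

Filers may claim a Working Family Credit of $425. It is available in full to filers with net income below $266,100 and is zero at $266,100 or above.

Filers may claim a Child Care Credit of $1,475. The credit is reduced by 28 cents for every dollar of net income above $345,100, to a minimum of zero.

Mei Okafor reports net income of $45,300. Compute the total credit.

$6,084

Disability Support Credit: $45,300 is $3,000 into a $5,000 phase-out range, leaving 2,000/5,000 of the credit: $10,460 × 2,000/5,000 = $4,184.
Working Family Credit: $45,300 is below the $266,100 cutoff, so the full $425 applies.
Child Care Credit: $45,300 is at or below the $345,100 threshold, so the full $1,475 applies.
Total: $4,184 + $425 + $1,475 = $6,084.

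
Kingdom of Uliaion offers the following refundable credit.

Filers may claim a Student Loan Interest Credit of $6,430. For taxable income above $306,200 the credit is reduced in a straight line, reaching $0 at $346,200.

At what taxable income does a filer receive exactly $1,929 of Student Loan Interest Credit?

$1,929 is 1,929/6,430 of the full $6,430, so 4,501/6,430 of the $40,000 range has been used: income = $306,200 + $40,000 × 4,501/6,430 = $334,200.

$334,200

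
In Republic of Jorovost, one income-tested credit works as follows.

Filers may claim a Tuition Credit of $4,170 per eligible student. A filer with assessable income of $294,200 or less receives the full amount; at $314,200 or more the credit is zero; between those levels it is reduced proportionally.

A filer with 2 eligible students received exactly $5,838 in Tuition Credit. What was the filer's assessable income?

Full credit = 2 × $4,170 = $8,340.
$5,838 is 5,838/8,340 of the full $8,340, so 2,502/8,340 of the $20,000 range has been used: income = $294,200 + $20,000 × 2,502/8,340 = $300,200.

$300,200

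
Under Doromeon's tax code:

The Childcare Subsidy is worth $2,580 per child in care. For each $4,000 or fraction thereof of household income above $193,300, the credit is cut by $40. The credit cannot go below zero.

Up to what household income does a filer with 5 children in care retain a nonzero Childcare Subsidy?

Full credit = 5 × $2,580 = $12,900.
After 322 increments the reduction is 322 × $40 = $12,880, leaving $20; one more increment wipes it out. Increment 322 ends at excess 322 × $4,000 = $1,288,000, so the highest qualifying income is $193,300 + $1,288,000 = $1,481,300.

$1,481,300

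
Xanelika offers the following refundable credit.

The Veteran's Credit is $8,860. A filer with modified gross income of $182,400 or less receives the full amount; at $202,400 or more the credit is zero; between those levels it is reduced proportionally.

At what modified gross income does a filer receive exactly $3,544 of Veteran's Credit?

$3,544 is 3,544/8,860 of the full $8,860, so 5,316/8,860 of the $20,000 range has been used: income = $182,400 + $20,000 × 5,316/8,860 = $194,400.

$194,400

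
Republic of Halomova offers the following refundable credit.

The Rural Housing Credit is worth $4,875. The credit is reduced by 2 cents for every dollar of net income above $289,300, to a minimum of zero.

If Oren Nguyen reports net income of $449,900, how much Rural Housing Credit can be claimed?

Rural Housing Credit: 2% of the $160,600 excess over $289,300 is $3,212; credit = $4,875 − $3,212 = $1,663.

$1,663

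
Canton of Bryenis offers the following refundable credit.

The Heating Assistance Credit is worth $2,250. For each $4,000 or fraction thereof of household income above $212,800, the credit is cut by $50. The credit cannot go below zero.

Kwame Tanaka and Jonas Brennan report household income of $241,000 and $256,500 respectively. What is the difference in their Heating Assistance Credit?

Kwame ($241,000): Heating Assistance Credit: income exceeds $212,800 by $28,200, which is 8 full-or-partial $4,000 increments; reduction = 8 × $50 = $400, leaving $1,850.
Jonas ($256,500): Heating Assistance Credit: income exceeds $212,800 by $43,700, which is 11 full-or-partial $4,000 increments; reduction = 11 × $50 = $550, leaving $1,700.
Difference: |$1,850 − $1,700| = $150.

$150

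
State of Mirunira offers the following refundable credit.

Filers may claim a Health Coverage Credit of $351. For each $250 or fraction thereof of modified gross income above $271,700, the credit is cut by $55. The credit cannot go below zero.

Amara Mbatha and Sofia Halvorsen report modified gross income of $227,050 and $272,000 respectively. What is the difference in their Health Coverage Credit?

$110

Amara ($227,050): Health Coverage Credit: $227,050 is at or below the $271,700 threshold, so the full $351 applies.
Sofia ($272,000): Health Coverage Credit: income exceeds $271,700 by $300, which is 2 full-or-partial $250 increments; reduction = 2 × $55 = $110, leaving $241.
Difference: |$351 − $241| = $110.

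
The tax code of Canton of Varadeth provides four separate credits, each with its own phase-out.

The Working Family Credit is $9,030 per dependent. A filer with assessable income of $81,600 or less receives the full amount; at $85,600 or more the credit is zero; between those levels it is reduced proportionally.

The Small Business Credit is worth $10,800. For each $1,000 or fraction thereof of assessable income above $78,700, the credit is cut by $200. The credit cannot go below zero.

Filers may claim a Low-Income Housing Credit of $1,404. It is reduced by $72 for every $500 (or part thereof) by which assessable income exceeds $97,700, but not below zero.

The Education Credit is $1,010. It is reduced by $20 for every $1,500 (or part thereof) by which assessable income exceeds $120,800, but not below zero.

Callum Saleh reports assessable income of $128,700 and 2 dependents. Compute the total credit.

$1,690

Working Family Credit: base = 2 × $9,030 = $18,060. $128,700 is at or above $85,600, so the credit is $0.
Small Business Credit: income exceeds $78,700 by $50,000, which is 50 full-or-partial $1,000 increments; reduction = 50 × $200 = $10,000, leaving $800.
Low-Income Housing Credit: income exceeds $97,700 by $31,000 → 62 increments × $72 = $4,464 ≥ base, so the credit is $0.
Education Credit: income exceeds $120,800 by $7,900, which is 6 full-or-partial $1,500 increments; reduction = 6 × $20 = $120, leaving $890.
Total: $0 + $800 + $0 + $890 = $1,690.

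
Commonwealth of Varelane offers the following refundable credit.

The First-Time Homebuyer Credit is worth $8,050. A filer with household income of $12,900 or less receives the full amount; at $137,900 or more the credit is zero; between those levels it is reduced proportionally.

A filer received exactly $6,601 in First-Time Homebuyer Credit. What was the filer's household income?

$6,601 is 6,601/8,050 of the full $8,050, so 1,449/8,050 of the $125,000 range has been used: income = $12,900 + $125,000 × 1,449/8,050 = $35,400.

$35,400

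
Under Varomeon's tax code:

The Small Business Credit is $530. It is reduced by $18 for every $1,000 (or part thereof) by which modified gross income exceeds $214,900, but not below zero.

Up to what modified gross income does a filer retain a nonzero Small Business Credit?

After 29 increments the reduction is 29 × $18 = $522, leaving $8; one more increment wipes it out. Increment 29 ends at excess 29 × $1,000 = $29,000, so the highest qualifying income is $214,900 + $29,000 = $243,900.

$243,900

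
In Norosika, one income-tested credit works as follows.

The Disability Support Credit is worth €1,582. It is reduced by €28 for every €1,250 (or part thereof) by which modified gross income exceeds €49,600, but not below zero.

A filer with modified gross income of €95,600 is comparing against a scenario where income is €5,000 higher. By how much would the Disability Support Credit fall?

At €95,600 — income exceeds €49,600 by €46,000, which is 37 full-or-partial €1,250 increments; reduction = 37 × €28 = €1,036, leaving €546.
At €100,600 — income exceeds €49,600 by €51,000, which is 41 full-or-partial €1,250 increments; reduction = 41 × €28 = €1,148, leaving €434.
Lost: €546 − €434 = €112.

€112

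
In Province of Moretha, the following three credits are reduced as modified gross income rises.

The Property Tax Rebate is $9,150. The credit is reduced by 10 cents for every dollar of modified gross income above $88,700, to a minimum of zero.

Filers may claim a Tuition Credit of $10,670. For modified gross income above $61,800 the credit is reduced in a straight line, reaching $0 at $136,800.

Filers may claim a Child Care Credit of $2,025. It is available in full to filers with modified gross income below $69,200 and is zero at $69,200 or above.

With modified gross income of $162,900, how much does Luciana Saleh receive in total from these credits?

Property Tax Rebate: 10% of the $74,200 excess over $88,700 is $7,420; credit = $9,150 − $7,420 = $1,730.
Tuition Credit: $162,900 is at or above $136,800, so the credit is $0.
Child Care Credit: $162,900 meets or exceeds the $69,200 cutoff, so the credit is $0.
Total: $1,730 + $0 + $0 = $1,730.

$1,730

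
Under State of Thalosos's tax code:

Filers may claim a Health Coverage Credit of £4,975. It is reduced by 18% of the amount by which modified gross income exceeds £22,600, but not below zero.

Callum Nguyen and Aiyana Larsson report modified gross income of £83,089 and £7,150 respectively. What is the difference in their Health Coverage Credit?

£4,975

Callum (£83,089): Health Coverage Credit: 18% of the £60,489 excess over £22,600 is £10,888.02 ≥ base, so the credit is £0.
Aiyana (£7,150): Health Coverage Credit: £7,150 is at or below the £22,600 threshold, so the full £4,975 applies.
Difference: |£0 − £4,975| = £4,975.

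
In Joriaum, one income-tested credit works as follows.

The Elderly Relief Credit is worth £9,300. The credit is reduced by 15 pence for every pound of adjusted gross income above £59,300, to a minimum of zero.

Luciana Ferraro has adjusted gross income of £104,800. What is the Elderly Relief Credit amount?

Elderly Relief Credit: 15% of the £45,500 excess over £59,300 is £6,825; credit = £9,300 − £6,825 = £2,475.

£2,475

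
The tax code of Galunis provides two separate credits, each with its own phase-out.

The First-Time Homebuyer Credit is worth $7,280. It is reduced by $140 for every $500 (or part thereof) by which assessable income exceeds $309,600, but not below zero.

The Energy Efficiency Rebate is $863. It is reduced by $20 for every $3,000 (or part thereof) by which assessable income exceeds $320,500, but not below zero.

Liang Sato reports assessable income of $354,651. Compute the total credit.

First-Time Homebuyer Credit: income exceeds $309,600 by $45,051 → 91 increments × $140 = $12,740 ≥ base, so the credit is $0.
Energy Efficiency Rebate: income exceeds $320,500 by $34,151, which is 12 full-or-partial $3,000 increments; reduction = 12 × $20 = $240, leaving $623.
Total: $0 + $623 = $623.

$623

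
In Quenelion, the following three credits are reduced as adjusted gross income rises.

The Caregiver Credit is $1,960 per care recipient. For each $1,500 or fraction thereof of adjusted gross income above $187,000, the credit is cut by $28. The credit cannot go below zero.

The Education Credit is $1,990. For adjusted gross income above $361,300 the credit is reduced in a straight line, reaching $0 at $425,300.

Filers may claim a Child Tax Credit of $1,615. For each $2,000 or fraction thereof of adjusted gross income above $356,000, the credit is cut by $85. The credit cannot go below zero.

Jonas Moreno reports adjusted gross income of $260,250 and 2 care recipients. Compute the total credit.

Caregiver Credit: base = 2 × $1,960 = $3,920. income exceeds $187,000 by $73,250, which is 49 full-or-partial $1,500 increments; reduction = 49 × $28 = $1,372, leaving $2,548.
Education Credit: $260,250 is at or below the $361,300 threshold, so the full $1,990 applies.
Child Tax Credit: $260,250 is at or below the $356,000 threshold, so the full $1,615 applies.
Total: $2,548 + $1,990 + $1,615 = $6,153.

$6,153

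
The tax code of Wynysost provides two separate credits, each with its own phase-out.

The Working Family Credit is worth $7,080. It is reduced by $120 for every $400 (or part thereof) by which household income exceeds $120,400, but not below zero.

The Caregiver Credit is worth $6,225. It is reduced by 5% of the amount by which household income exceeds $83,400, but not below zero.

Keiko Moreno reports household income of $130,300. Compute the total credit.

Working Family Credit: income exceeds $120,400 by $9,900, which is 25 full-or-partial $400 increments; reduction = 25 × $120 = $3,000, leaving $4,080.
Caregiver Credit: 5% of the $46,900 excess over $83,400 is $2,345; credit = $6,225 − $2,345 = $3,880.
Total: $4,080 + $3,880 = $7,960.

$7,960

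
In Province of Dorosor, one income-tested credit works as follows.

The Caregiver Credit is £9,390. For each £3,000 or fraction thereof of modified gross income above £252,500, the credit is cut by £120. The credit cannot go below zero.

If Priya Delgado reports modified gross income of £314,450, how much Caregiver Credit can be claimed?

Caregiver Credit: income exceeds £252,500 by £61,950, which is 21 full-or-partial £3,000 increments; reduction = 21 × £120 = £2,520, leaving £6,870.

£6,870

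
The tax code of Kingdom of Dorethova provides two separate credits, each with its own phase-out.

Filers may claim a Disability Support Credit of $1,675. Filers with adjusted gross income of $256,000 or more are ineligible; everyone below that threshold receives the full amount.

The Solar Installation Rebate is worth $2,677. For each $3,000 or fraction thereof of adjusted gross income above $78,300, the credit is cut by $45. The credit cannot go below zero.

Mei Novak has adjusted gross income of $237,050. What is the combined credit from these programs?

Disability Support Credit: $237,050 is below the $256,000 cutoff, so the full $1,675 applies.
Solar Installation Rebate: income exceeds $78,300 by $158,750, which is 53 full-or-partial $3,000 increments; reduction = 53 × $45 = $2,385, leaving $292.
Total: $1,675 + $292 = $1,967.

$1,967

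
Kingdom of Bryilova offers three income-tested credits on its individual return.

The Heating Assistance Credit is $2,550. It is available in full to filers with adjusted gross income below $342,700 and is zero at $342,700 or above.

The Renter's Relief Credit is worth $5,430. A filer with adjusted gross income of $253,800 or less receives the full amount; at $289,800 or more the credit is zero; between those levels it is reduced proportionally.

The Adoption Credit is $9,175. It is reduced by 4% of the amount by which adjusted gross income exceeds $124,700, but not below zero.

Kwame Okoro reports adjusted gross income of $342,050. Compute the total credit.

Heating Assistance Credit: $342,050 is below the $342,700 cutoff, so the full $2,550 applies.
Renter's Relief Credit: $342,050 is at or above $289,800, so the credit is $0.
Adoption Credit: 4% of the $217,350 excess over $124,700 is $8,694; credit = $9,175 − $8,694 = $481.
Total: $2,550 + $0 + $481 = $3,031.

$3,031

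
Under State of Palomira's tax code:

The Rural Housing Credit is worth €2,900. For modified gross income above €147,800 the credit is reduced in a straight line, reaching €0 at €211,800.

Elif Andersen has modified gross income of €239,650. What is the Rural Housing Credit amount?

Rural Housing Credit: €239,650 is at or above €211,800, so the credit is €0.

€0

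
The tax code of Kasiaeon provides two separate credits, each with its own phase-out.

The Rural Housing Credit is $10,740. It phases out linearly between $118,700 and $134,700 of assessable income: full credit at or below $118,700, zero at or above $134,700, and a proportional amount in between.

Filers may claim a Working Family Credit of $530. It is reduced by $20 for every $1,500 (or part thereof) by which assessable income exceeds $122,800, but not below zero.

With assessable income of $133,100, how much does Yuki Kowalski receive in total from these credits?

Rural Housing Credit: $133,100 is $14,400 into a $16,000 phase-out range, leaving 1,600/16,000 of the credit: $10,740 × 1,600/16,000 = $1,074.
Working Family Credit: income exceeds $122,800 by $10,300, which is 7 full-or-partial $1,500 increments; reduction = 7 × $20 = $140, leaving $390.
Total: $1,074 + $390 = $1,464.

$1,464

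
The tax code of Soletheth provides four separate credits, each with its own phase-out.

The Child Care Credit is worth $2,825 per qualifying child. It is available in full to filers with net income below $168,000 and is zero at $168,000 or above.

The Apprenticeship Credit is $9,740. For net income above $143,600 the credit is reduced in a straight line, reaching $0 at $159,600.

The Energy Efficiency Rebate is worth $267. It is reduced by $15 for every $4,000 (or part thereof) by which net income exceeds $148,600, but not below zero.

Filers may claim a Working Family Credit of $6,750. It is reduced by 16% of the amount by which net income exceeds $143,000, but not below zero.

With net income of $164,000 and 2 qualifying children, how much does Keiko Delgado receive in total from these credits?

Child Care Credit: base = 2 × $2,825 = $5,650. $164,000 is below the $168,000 cutoff, so the full $5,650 applies.
Apprenticeship Credit: $164,000 is at or above $159,600, so the credit is $0.
Energy Efficiency Rebate: income exceeds $148,600 by $15,400, which is 4 full-or-partial $4,000 increments; reduction = 4 × $15 = $60, leaving $207.
Working Family Credit: 16% of the $21,000 excess over $143,000 is $3,360; credit = $6,750 − $3,360 = $3,390.
Total: $5,650 + $0 + $207 + $3,390 = $9,247.

$9,247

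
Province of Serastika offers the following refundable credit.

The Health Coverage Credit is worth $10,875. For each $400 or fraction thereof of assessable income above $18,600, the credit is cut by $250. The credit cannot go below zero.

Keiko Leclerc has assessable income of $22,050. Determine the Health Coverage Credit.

$8,625

Health Coverage Credit: income exceeds $18,600 by $3,450, which is 9 full-or-partial $400 increments; reduction = 9 × $250 = $2,250, leaving $8,625.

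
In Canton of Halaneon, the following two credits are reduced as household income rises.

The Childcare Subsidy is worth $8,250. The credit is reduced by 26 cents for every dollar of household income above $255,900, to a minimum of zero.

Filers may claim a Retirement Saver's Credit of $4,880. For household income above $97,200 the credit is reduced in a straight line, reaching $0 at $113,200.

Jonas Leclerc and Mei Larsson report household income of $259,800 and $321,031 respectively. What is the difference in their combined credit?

$7,236

Jonas ($259,800): Childcare Subsidy: 26% of the $3,900 excess over $255,900 is $1,014; credit = $8,250 − $1,014 = $7,236. Retirement Saver's Credit: $259,800 is at or above $113,200, so the credit is $0. total $7,236 + $0 = $7,236
Mei ($321,031): Childcare Subsidy: 26% of the $65,131 excess over $255,900 is $16,934.06 ≥ base, so the credit is $0. Retirement Saver's Credit: $321,031 is at or above $113,200, so the credit is $0. total $0 + $0 = $0
Difference: |$7,236 − $0| = $7,236.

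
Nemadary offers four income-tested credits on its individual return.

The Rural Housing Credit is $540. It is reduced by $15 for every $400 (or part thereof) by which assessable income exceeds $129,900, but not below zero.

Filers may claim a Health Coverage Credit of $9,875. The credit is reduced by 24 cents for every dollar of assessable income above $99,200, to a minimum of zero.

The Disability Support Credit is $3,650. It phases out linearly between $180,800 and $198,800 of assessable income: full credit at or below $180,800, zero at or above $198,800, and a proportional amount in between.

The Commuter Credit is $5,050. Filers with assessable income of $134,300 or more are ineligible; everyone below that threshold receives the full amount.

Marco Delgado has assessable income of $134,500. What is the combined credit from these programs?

Rural Housing Credit: income exceeds $129,900 by $4,600, which is 12 full-or-partial $400 increments; reduction = 12 × $15 = $180, leaving $360.
Health Coverage Credit: 24% of the $35,300 excess over $99,200 is $8,472; credit = $9,875 − $8,472 = $1,403.
Disability Support Credit: $134,500 is at or below the $180,800 threshold, so the full $3,650 applies.
Commuter Credit: $134,500 meets or exceeds the $134,300 cutoff, so the credit is $0.
Total: $360 + $1,403 + $3,650 + $0 = $5,413.

$5,413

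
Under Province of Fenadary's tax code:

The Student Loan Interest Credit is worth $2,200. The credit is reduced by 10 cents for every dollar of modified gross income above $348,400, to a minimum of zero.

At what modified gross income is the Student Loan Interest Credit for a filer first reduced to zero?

$370,400

The credit falls by 10% of each dollar above $348,400, so it reaches zero when the excess is $2,200 / 10% = $22,000: income = $348,400 + $22,000 = $370,400.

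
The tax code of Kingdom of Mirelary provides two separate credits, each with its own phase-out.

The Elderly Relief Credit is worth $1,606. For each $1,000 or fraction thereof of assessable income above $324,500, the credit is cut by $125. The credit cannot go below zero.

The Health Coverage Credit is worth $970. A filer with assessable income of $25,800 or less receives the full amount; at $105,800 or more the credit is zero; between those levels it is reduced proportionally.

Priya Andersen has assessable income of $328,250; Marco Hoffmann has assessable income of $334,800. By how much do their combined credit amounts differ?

Priya ($328,250): Elderly Relief Credit: income exceeds $324,500 by $3,750, which is 4 full-or-partial $1,000 increments; reduction = 4 × $125 = $500, leaving $1,106. Health Coverage Credit: $328,250 is at or above $105,800, so the credit is $0. total $1,106 + $0 = $1,106
Marco ($334,800): Elderly Relief Credit: income exceeds $324,500 by $10,300, which is 11 full-or-partial $1,000 increments; reduction = 11 × $125 = $1,375, leaving $231. Health Coverage Credit: $334,800 is at or above $105,800, so the credit is $0. total $231 + $0 = $231
Difference: |$1,106 − $231| = $875.

$875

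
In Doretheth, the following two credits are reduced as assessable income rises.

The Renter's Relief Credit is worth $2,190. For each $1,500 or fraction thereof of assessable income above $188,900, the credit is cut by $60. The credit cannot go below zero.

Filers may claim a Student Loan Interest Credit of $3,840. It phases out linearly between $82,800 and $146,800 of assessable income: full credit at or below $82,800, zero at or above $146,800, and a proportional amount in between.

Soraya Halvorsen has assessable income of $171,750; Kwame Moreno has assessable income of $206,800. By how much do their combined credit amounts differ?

$720

Soraya ($171,750): Renter's Relief Credit: $171,750 is at or below the $188,900 threshold, so the full $2,190 applies. Student Loan Interest Credit: $171,750 is at or above $146,800, so the credit is $0. total $2,190 + $0 = $2,190
Kwame ($206,800): Renter's Relief Credit: income exceeds $188,900 by $17,900, which is 12 full-or-partial $1,500 increments; reduction = 12 × $60 = $720, leaving $1,470. Student Loan Interest Credit: $206,800 is at or above $146,800, so the credit is $0. total $1,470 + $0 = $1,470
Difference: |$2,190 − $1,470| = $720.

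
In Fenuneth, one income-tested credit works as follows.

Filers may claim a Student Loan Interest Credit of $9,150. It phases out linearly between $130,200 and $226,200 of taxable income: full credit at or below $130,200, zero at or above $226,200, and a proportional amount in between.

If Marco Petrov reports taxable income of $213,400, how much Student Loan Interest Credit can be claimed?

$1,220

Student Loan Interest Credit: $213,400 is $83,200 into a $96,000 phase-out range, leaving 12,800/96,000 of the credit: $9,150 × 12,800/96,000 = $1,220.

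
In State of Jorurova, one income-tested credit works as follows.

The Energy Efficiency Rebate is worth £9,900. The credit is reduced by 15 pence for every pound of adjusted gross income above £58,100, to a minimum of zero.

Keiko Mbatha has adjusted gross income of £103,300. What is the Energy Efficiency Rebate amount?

Energy Efficiency Rebate: 15% of the £45,200 excess over £58,100 is £6,780; credit = £9,900 − £6,780 = £3,120.

£3,120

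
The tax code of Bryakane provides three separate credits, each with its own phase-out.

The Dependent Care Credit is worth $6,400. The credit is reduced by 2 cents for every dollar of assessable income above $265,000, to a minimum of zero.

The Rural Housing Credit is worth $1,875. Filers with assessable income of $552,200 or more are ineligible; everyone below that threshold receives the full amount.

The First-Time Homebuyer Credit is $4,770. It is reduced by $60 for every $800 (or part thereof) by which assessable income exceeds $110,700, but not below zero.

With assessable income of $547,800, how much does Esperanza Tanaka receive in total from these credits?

Dependent Care Credit: 2% of the $282,800 excess over $265,000 is $5,656; credit = $6,400 − $5,656 = $744.
Rural Housing Credit: $547,800 is below the $552,200 cutoff, so the full $1,875 applies.
First-Time Homebuyer Credit: income exceeds $110,700 by $437,100 → 547 increments × $60 = $32,820 ≥ base, so the credit is $0.
Total: $744 + $1,875 + $0 = $2,619.

$2,619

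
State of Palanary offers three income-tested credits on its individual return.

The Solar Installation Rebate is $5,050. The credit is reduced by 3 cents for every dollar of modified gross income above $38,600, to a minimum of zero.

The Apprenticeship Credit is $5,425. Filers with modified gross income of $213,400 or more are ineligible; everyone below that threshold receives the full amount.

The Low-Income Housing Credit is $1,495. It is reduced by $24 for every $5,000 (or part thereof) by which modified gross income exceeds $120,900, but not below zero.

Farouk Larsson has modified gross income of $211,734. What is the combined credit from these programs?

$6,464

Solar Installation Rebate: 3% of the $173,134 excess over $38,600 is $5,194.02 ≥ base, so the credit is $0.
Apprenticeship Credit: $211,734 is below the $213,400 cutoff, so the full $5,425 applies.
Low-Income Housing Credit: income exceeds $120,900 by $90,834, which is 19 full-or-partial $5,000 increments; reduction = 19 × $24 = $456, leaving $1,039.
Total: $0 + $5,425 + $1,039 = $6,464.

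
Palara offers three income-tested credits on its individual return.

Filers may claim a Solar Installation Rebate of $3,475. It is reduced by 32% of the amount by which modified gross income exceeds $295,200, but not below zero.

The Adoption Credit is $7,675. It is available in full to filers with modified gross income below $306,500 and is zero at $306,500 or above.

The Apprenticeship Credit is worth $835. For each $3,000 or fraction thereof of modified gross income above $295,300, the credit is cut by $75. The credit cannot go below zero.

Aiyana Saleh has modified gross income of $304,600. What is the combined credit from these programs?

$8,677

Solar Installation Rebate: 32% of the $9,400 excess over $295,200 is $3,008; credit = $3,475 − $3,008 = $467.
Adoption Credit: $304,600 is below the $306,500 cutoff, so the full $7,675 applies.
Apprenticeship Credit: income exceeds $295,300 by $9,300, which is 4 full-or-partial $3,000 increments; reduction = 4 × $75 = $300, leaving $535.
Total: $467 + $7,675 + $535 = $8,677.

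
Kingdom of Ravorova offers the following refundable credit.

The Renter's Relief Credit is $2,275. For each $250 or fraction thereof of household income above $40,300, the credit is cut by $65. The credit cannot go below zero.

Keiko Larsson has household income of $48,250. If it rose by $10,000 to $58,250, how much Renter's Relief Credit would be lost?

At $48,250 — income exceeds $40,300 by $7,950, which is 32 full-or-partial $250 increments; reduction = 32 × $65 = $2,080, leaving $195.
At $58,250 — income exceeds $40,300 by $17,950 → 72 increments × $65 = $4,680 ≥ base, so the credit is $0.
Lost: $195 − $0 = $195.

$195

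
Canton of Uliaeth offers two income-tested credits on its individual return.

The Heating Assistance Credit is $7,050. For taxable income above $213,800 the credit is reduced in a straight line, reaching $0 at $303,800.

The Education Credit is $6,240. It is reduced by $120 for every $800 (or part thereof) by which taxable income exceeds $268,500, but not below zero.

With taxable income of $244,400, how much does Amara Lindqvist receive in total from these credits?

Heating Assistance Credit: $244,400 is $30,600 into a $90,000 phase-out range, leaving 59,400/90,000 of the credit: $7,050 × 59,400/90,000 = $4,653.
Education Credit: $244,400 is at or below the $268,500 threshold, so the full $6,240 applies.
Total: $4,653 + $6,240 = $10,893.

$10,893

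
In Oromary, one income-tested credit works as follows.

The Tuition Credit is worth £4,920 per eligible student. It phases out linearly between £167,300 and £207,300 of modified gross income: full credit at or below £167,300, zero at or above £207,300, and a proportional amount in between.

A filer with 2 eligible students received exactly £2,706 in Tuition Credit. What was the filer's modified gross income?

£196,300

Full credit = 2 × £4,920 = £9,840.
£2,706 is 2,706/9,840 of the full £9,840, so 7,134/9,840 of the £40,000 range has been used: income = £167,300 + £40,000 × 7,134/9,840 = £196,300.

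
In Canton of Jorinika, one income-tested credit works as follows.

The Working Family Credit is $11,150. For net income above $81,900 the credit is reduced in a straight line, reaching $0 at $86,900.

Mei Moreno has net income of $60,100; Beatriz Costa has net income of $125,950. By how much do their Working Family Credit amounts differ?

$11,150

Mei ($60,100): Working Family Credit: $60,100 is at or below the $81,900 threshold, so the full $11,150 applies.
Beatriz ($125,950): Working Family Credit: $125,950 is at or above $86,900, so the credit is $0.
Difference: |$11,150 − $0| = $11,150.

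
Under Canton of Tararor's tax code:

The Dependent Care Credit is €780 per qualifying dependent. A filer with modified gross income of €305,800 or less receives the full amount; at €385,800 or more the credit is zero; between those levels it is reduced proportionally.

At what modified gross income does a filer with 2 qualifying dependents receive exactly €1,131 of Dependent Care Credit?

€327,800

Full credit = 2 × €780 = €1,560.
€1,131 is 1,131/1,560 of the full €1,560, so 429/1,560 of the €80,000 range has been used: income = €305,800 + €80,000 × 429/1,560 = €327,800.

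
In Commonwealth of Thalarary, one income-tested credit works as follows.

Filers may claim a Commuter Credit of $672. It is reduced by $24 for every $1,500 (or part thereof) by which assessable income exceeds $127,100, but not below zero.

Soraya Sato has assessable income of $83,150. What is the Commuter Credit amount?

$672

Commuter Credit: $83,150 is at or below the $127,100 threshold, so the full $672 applies.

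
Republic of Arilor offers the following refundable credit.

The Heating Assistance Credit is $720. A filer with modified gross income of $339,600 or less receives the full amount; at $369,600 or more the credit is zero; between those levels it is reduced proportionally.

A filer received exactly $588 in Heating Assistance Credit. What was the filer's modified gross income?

$345,100

$588 is 588/720 of the full $720, so 132/720 of the $30,000 range has been used: income = $339,600 + $30,000 × 132/720 = $345,100.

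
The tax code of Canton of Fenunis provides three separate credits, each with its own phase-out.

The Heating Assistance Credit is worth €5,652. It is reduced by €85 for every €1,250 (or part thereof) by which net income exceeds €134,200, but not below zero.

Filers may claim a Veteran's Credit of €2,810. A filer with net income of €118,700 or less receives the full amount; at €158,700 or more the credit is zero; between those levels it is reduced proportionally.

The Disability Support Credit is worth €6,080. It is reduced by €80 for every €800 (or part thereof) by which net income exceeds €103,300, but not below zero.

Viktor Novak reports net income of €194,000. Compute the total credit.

Heating Assistance Credit: income exceeds €134,200 by €59,800, which is 48 full-or-partial €1,250 increments; reduction = 48 × €85 = €4,080, leaving €1,572.
Veteran's Credit: €194,000 is at or above €158,700, so the credit is €0.
Disability Support Credit: income exceeds €103,300 by €90,700 → 114 increments × €80 = €9,120 ≥ base, so the credit is €0.
Total: €1,572 + €0 + €0 = €1,572.

€1,572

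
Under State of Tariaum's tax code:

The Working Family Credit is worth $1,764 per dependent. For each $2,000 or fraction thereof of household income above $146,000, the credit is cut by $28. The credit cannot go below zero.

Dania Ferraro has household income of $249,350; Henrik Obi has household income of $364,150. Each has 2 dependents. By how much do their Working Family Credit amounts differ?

$1,624

Dania ($249,350): Working Family Credit: base = 2 × $1,764 = $3,528. income exceeds $146,000 by $103,350, which is 52 full-or-partial $2,000 increments; reduction = 52 × $28 = $1,456, leaving $2,072.
Henrik ($364,150): Working Family Credit: base = 2 × $1,764 = $3,528. income exceeds $146,000 by $218,150, which is 110 full-or-partial $2,000 increments; reduction = 110 × $28 = $3,080, leaving $448.
Difference: |$2,072 − $448| = $1,624.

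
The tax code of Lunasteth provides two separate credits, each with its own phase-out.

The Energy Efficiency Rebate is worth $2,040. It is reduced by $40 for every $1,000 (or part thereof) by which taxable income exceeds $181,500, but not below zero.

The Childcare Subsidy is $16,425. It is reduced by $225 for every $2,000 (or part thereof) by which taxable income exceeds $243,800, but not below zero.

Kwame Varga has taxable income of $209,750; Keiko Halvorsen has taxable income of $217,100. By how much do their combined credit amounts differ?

$280

Kwame ($209,750): Energy Efficiency Rebate: income exceeds $181,500 by $28,250, which is 29 full-or-partial $1,000 increments; reduction = 29 × $40 = $1,160, leaving $880. Childcare Subsidy: $209,750 is at or below the $243,800 threshold, so the full $16,425 applies. total $880 + $16,425 = $17,305
Keiko ($217,100): Energy Efficiency Rebate: income exceeds $181,500 by $35,600, which is 36 full-or-partial $1,000 increments; reduction = 36 × $40 = $1,440, leaving $600. Childcare Subsidy: $217,100 is at or below the $243,800 threshold, so the full $16,425 applies. total $600 + $16,425 = $17,025
Difference: |$17,305 − $17,025| = $280.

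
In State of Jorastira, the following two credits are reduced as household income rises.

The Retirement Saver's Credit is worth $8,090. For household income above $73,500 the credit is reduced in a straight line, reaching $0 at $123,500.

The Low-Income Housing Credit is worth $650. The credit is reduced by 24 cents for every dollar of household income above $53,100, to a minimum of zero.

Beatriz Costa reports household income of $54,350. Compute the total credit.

Retirement Saver's Credit: $54,350 is at or below the $73,500 threshold, so the full $8,090 applies.
Low-Income Housing Credit: 24% of the $1,250 excess over $53,100 is $300; credit = $650 − $300 = $350.
Total: $8,090 + $350 = $8,440.

$8,440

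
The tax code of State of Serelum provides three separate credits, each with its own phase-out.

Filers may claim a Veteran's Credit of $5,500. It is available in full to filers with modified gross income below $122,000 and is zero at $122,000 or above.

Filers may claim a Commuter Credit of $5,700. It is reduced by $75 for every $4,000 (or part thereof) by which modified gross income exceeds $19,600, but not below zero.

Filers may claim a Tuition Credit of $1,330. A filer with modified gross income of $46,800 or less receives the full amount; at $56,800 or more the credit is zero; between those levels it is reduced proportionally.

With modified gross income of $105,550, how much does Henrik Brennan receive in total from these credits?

Veteran's Credit: $105,550 is below the $122,000 cutoff, so the full $5,500 applies.
Commuter Credit: income exceeds $19,600 by $85,950, which is 22 full-or-partial $4,000 increments; reduction = 22 × $75 = $1,650, leaving $4,050.
Tuition Credit: $105,550 is at or above $56,800, so the credit is $0.
Total: $5,500 + $4,050 + $0 = $9,550.

$9,550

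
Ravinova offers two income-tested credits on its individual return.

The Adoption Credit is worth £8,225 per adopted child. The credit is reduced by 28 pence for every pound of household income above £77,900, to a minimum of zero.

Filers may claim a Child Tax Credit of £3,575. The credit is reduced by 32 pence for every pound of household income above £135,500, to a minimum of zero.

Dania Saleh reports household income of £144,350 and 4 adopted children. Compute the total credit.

£15,037

Adoption Credit: base = 4 × £8,225 = £32,900. 28% of the £66,450 excess over £77,900 is £18,606; credit = £32,900 − £18,606 = £14,294.
Child Tax Credit: 32% of the £8,850 excess over £135,500 is £2,832; credit = £3,575 − £2,832 = £743.
Total: £14,294 + £743 = £15,037.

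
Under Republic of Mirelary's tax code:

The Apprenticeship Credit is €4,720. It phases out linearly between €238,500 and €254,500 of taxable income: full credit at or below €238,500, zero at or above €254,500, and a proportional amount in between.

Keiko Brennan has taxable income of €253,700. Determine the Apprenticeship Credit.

Apprenticeship Credit: €253,700 is €15,200 into a €16,000 phase-out range, leaving 800/16,000 of the credit: €4,720 × 800/16,000 = €236.

€236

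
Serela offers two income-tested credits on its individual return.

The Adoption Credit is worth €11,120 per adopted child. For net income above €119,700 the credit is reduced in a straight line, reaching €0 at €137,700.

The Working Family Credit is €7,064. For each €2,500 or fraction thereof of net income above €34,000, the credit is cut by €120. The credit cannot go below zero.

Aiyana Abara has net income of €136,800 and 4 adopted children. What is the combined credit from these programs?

€4,248

Adoption Credit: base = 4 × €11,120 = €44,480. €136,800 is €17,100 into a €18,000 phase-out range, leaving 900/18,000 of the credit: €44,480 × 900/18,000 = €2,224.
Working Family Credit: income exceeds €34,000 by €102,800, which is 42 full-or-partial €2,500 increments; reduction = 42 × €120 = €5,040, leaving €2,024.
Total: €2,224 + €2,024 = €4,248.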